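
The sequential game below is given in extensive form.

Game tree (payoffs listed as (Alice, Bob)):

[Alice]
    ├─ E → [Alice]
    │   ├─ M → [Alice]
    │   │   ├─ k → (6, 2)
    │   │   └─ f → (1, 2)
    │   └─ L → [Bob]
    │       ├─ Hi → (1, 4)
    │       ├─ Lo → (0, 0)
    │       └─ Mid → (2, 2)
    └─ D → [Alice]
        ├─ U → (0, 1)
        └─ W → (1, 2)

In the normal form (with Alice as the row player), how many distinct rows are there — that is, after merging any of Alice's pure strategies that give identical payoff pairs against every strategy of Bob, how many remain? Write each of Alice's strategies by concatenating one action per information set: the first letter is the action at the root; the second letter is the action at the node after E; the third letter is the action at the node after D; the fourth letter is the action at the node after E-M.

4

Alice has 16 pure strategies: EMUk, EMUf, EMWk, EMWf, ELUk, ELUf, ELWk, ELWf, DMUk, DMUf, DMWk, DMWf, DLUk, DLUf, DLWk, DLWf. Columns: Hi, Lo, Mid.
{EMUk, EMWk} → row (6,2) (6,2) (6,2)
{EMUf, EMWf, DMWk, DMWf, DLWk, DLWf} → row (1,2) (1,2) (1,2)
{ELUk, ELUf, ELWk, ELWf} → row (1,4) (0,0) (2,2)
{DMUk, DMUf, DLUk, DLUf} → row (0,1) (0,1) (0,1)
That's 4 distinct rows out of 16 strategies.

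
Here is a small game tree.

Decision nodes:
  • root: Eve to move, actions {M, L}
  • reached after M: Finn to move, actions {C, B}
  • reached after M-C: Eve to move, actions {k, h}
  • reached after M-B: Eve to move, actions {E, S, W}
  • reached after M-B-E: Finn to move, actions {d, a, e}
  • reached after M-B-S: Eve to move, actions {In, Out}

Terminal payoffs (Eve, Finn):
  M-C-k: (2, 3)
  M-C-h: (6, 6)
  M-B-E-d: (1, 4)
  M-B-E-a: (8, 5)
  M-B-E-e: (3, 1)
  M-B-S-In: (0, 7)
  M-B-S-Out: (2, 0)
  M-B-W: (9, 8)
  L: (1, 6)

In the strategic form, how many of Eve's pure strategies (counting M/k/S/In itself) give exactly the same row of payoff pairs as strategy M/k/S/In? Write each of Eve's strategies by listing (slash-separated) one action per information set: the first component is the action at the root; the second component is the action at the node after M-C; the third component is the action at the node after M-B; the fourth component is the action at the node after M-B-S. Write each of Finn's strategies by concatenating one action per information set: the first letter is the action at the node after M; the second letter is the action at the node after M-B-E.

Row for M/k/S/In (columns Cd, Ca, Ce, Bd, Ba, Be): (2,3) (2,3) (2,3) (0,7) (0,7) (0,7).
Every one of Eve's information sets is on the play path for some reply by Finn when Eve follows M/k/S/In.
Changing the action at any of them therefore changes at least one column, so only M/k/S/In itself gives this row.

1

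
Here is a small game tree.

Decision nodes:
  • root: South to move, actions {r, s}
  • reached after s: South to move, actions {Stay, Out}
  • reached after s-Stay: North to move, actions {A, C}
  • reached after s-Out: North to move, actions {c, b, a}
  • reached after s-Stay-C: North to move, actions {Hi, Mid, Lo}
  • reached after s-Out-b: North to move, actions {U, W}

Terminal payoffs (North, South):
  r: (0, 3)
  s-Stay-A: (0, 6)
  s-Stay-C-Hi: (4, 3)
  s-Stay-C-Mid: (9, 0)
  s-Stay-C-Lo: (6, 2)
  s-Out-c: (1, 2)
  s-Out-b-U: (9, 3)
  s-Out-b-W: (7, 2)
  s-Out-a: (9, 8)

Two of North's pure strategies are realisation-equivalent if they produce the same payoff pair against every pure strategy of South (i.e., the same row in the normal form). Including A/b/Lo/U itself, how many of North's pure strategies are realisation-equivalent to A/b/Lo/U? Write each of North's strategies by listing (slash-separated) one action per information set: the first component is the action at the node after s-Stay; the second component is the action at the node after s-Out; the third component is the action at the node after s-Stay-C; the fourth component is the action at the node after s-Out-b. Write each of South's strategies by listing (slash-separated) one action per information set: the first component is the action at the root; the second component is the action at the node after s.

Row for A/b/Lo/U (columns r/Stay, r/Out, s/Stay, s/Out): (0,3) (0,3) (0,6) (9,3).
Under A/b/Lo/U, North's choice at the node after s-Stay-C can never be reached regardless of what South does, so varying those choices leaves every outcome unchanged.
Holding the reachable choices fixed and varying the unreachable one freely already gives 3 equivalent strategies.
No other strategy reproduces this row, so those 3 are the full class: A/b/Hi/U, A/b/Mid/U, A/b/Lo/U.

3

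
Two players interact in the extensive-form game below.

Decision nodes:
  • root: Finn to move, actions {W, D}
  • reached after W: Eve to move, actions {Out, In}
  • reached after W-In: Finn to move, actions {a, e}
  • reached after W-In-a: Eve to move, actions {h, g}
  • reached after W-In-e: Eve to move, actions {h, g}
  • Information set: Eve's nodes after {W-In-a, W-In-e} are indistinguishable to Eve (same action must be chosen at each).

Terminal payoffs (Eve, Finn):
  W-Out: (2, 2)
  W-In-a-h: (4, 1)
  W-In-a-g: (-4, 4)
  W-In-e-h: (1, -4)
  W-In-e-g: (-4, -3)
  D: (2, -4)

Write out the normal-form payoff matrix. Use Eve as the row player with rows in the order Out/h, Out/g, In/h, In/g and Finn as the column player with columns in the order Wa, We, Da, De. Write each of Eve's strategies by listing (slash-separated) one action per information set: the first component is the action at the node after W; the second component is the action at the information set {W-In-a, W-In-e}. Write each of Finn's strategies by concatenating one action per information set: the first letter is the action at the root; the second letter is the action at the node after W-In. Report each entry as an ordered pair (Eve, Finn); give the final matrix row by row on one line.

Out/h: (2,2) (2,2) (2,-4) (2,-4) | Out/g: (2,2) (2,2) (2,-4) (2,-4) | In/h: (4,1) (1,-4) (2,-4) (2,-4) | In/g: (-4,4) (-4,-3) (2,-4) (2,-4)

Row Out/h: Wa→(2,2), We→(2,2), Da→(2,-4), De→(2,-4)
Row Out/g: Wa→(2,2), We→(2,2), Da→(2,-4), De→(2,-4)
Row In/h: Wa→(4,1), We→(1,-4), Da→(2,-4), De→(2,-4)
Row In/g: Wa→(-4,4), We→(-4,-3), Da→(2,-4), De→(2,-4)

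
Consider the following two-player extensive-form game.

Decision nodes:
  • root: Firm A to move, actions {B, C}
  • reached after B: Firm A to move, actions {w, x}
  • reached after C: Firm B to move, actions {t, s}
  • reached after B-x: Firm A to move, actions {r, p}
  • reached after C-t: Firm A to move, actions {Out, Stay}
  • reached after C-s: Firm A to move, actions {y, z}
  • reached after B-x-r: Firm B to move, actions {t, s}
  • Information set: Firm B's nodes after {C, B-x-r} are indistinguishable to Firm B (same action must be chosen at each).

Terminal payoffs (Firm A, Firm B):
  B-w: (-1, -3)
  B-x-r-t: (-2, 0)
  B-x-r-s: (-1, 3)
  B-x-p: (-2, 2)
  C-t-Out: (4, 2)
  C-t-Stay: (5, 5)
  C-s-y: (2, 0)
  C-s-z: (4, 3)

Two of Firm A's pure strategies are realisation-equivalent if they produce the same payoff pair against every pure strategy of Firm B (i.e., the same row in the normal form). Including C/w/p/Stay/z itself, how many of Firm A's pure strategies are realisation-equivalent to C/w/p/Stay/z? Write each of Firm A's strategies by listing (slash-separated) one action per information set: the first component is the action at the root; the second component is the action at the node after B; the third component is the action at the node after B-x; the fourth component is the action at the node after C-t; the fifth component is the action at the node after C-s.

4

Row for C/w/p/Stay/z (columns t, s): (5,5) (4,3).
Under C/w/p/Stay/z, Firm A's choice at the node after B and at the node after B-x can never be reached regardless of what Firm B does, so varying those choices leaves every outcome unchanged.
Holding the reachable choices fixed and varying the unreachable ones freely already gives 2 × 2 = 4 equivalent strategies.
No other strategy reproduces this row, so those 4 are the full class: C/w/r/Stay/z, C/w/p/Stay/z, C/x/r/Stay/z, C/x/p/Stay/z.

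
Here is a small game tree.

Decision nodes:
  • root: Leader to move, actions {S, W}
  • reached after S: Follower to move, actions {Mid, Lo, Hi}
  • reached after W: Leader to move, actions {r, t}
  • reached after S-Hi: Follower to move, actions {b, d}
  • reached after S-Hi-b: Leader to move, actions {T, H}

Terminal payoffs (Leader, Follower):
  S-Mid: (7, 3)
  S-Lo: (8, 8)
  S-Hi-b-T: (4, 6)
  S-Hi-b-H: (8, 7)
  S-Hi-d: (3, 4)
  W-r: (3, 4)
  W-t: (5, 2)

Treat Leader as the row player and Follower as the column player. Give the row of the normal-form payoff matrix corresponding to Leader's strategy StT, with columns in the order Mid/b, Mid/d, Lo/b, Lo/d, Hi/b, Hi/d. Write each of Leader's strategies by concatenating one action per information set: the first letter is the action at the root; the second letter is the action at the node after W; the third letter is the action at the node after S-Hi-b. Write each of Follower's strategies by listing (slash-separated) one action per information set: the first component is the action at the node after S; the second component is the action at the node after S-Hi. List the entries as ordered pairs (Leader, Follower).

vs Mid/b: Leader plays S → Follower plays Mid at [S] → (7, 3)
vs Mid/d: Leader plays S → Follower plays Mid at [S] → (7, 3)
vs Lo/b: Leader plays S → Follower plays Lo at [S] → (8, 8)
vs Lo/d: Leader plays S → Follower plays Lo at [S] → (8, 8)
vs Hi/b: Leader plays S → Follower plays Hi at [S] → Follower plays b at [S-Hi] → Leader plays T at [S-Hi-b] → (4, 6)
vs Hi/d: Leader plays S → Follower plays Hi at [S] → Follower plays d at [S-Hi] → (3, 4)

(7,3) (7,3) (8,8) (8,8) (4,6) (3,4)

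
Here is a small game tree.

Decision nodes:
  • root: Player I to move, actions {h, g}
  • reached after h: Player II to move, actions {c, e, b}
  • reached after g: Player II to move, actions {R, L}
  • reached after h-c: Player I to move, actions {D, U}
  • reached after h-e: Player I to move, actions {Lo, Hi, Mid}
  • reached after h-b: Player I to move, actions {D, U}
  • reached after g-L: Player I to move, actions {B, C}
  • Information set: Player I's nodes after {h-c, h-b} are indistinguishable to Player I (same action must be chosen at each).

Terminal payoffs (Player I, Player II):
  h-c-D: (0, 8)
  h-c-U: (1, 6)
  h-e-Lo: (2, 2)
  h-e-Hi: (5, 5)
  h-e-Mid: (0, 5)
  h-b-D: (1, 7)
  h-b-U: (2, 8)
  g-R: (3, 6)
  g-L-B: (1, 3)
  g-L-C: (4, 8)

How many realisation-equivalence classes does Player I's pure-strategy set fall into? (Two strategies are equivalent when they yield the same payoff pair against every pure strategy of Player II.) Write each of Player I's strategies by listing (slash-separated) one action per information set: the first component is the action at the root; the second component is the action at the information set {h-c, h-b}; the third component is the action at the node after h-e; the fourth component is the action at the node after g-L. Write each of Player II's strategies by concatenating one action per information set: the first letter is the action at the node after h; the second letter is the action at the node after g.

Player I has 24 pure strategies: h/D/Lo/B, h/D/Lo/C, h/D/Hi/B, h/D/Hi/C, h/D/Mid/B, h/D/Mid/C, h/U/Lo/B, h/U/Lo/C, h/U/Hi/B, h/U/Hi/C, h/U/Mid/B, h/U/Mid/C, g/D/Lo/B, g/D/Lo/C, g/D/Hi/B, g/D/Hi/C, g/D/Mid/B, g/D/Mid/C, g/U/Lo/B, g/U/Lo/C, g/U/Hi/B, g/U/Hi/C, g/U/Mid/B, g/U/Mid/C. Columns: cR, cL, eR, eL, bR, bL.
{h/D/Lo/B, h/D/Lo/C} → row (0,8) (0,8) (2,2) (2,2) (1,7) (1,7)
{h/D/Hi/B, h/D/Hi/C} → row (0,8) (0,8) (5,5) (5,5) (1,7) (1,7)
{h/D/Mid/B, h/D/Mid/C} → row (0,8) (0,8) (0,5) (0,5) (1,7) (1,7)
{h/U/Lo/B, h/U/Lo/C} → row (1,6) (1,6) (2,2) (2,2) (2,8) (2,8)
{h/U/Hi/B, h/U/Hi/C} → row (1,6) (1,6) (5,5) (5,5) (2,8) (2,8)
{h/U/Mid/B, h/U/Mid/C} → row (1,6) (1,6) (0,5) (0,5) (2,8) (2,8)
{g/D/Lo/B, g/D/Hi/B, g/D/Mid/B, g/U/Lo/B, g/U/Hi/B, g/U/Mid/B} → row (3,6) (1,3) (3,6) (1,3) (3,6) (1,3)
{g/D/Lo/C, g/D/Hi/C, g/D/Mid/C, g/U/Lo/C, g/U/Hi/C, g/U/Mid/C} → row (3,6) (4,8) (3,6) (4,8) (3,6) (4,8)
That's 8 distinct rows out of 24 strategies.

8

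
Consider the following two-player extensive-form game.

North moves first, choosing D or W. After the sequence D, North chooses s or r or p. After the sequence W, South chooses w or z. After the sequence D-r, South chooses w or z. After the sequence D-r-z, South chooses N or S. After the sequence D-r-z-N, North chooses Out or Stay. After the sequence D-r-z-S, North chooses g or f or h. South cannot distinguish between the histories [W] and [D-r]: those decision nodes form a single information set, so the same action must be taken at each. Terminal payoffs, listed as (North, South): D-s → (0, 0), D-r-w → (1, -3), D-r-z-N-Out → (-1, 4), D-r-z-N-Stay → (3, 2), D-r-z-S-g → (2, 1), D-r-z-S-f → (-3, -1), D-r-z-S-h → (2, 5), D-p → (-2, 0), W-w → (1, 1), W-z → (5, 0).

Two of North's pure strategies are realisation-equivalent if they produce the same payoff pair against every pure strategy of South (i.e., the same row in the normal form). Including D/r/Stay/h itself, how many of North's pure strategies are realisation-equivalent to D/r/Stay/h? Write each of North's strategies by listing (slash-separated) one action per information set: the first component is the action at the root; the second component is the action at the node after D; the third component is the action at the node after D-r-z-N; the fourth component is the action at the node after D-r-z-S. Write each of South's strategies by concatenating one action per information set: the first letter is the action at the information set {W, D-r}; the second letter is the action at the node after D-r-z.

Row for D/r/Stay/h (columns wN, wS, zN, zS): (1,-3) (1,-3) (3,2) (2,5).
Every one of North's information sets is on the play path for some reply by South when North follows D/r/Stay/h.
Changing the action at any of them therefore changes at least one column, so only D/r/Stay/h itself gives this row.

1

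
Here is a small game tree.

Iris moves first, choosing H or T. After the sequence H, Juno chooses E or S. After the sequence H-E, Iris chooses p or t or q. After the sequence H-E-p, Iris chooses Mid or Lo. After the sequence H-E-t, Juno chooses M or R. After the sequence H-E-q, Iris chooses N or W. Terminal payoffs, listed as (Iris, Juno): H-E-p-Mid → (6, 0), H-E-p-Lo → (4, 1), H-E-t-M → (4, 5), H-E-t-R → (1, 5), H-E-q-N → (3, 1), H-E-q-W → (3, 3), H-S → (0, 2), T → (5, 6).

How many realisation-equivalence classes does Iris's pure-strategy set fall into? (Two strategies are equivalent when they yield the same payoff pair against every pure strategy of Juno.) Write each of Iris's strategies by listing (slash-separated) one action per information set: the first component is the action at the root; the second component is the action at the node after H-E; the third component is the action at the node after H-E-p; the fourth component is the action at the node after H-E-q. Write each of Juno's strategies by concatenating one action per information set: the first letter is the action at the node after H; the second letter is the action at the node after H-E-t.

6

Iris has 24 pure strategies: H/p/Mid/N, H/p/Mid/W, H/p/Lo/N, H/p/Lo/W, H/t/Mid/N, H/t/Mid/W, H/t/Lo/N, H/t/Lo/W, H/q/Mid/N, H/q/Mid/W, H/q/Lo/N, H/q/Lo/W, T/p/Mid/N, T/p/Mid/W, T/p/Lo/N, T/p/Lo/W, T/t/Mid/N, T/t/Mid/W, T/t/Lo/N, T/t/Lo/W, T/q/Mid/N, T/q/Mid/W, T/q/Lo/N, T/q/Lo/W. Columns: EM, ER, SM, SR.
{H/p/Mid/N, H/p/Mid/W} → row (6,0) (6,0) (0,2) (0,2)
{H/p/Lo/N, H/p/Lo/W} → row (4,1) (4,1) (0,2) (0,2)
{H/t/Mid/N, H/t/Mid/W, H/t/Lo/N, H/t/Lo/W} → row (4,5) (1,5) (0,2) (0,2)
{H/q/Mid/N, H/q/Lo/N} → row (3,1) (3,1) (0,2) (0,2)
{H/q/Mid/W, H/q/Lo/W} → row (3,3) (3,3) (0,2) (0,2)
{T/p/Mid/N, T/p/Mid/W, T/p/Lo/N, T/p/Lo/W, T/t/Mid/N, T/t/Mid/W, T/t/Lo/N, T/t/Lo/W, T/q/Mid/N, T/q/Mid/W, T/q/Lo/N, T/q/Lo/W} → row (5,6) (5,6) (5,6) (5,6)
That's 6 distinct rows out of 24 strategies.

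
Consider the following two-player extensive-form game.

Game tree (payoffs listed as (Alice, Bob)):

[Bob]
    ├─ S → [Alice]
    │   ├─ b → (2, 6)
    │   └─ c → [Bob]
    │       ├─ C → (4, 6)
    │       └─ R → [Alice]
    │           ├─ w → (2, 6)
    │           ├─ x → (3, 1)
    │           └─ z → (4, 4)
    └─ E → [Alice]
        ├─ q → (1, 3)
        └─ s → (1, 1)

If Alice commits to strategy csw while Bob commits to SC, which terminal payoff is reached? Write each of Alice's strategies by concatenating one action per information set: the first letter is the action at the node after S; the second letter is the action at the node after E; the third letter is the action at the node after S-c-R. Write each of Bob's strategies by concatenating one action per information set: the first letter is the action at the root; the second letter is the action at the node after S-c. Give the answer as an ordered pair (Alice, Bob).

Trace the play path from the root:
  Bob plays S
  Alice plays c at [S]
  Bob plays C at [S-c]
→ terminal payoff (4, 6).
(Alice's choice at the node after E is never reached on this path, so it doesn't affect the outcome.)

(4, 6)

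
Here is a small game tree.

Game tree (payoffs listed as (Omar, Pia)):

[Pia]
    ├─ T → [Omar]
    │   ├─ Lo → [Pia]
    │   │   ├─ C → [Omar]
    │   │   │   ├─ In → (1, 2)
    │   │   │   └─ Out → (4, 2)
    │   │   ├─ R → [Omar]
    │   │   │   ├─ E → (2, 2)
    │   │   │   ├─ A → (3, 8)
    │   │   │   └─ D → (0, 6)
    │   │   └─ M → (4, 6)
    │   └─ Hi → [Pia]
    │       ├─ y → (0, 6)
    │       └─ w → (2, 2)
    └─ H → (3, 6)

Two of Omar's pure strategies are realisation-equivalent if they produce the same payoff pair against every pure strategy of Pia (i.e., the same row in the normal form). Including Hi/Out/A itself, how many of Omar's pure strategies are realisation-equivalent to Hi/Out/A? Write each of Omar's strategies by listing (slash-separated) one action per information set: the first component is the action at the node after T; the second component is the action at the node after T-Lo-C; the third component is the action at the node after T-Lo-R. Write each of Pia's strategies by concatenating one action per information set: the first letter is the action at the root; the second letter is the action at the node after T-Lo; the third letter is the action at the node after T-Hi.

Row for Hi/Out/A (columns TCy, TCw, TRy, TRw, TMy, TMw, HCy, HCw, HRy, HRw, HMy, HMw): (0,6) (2,2) (0,6) (2,2) (0,6) (2,2) (3,6) (3,6) (3,6) (3,6) (3,6) (3,6).
Under Hi/Out/A, Omar's choice at the node after T-Lo-C and at the node after T-Lo-R can never be reached regardless of what Pia does, so varying those choices leaves every outcome unchanged.
Holding the reachable choices fixed and varying the unreachable ones freely already gives 2 × 3 = 6 equivalent strategies.
No other strategy reproduces this row, so those 6 are the full class: Hi/In/E, Hi/In/A, Hi/In/D, Hi/Out/E, Hi/Out/A, Hi/Out/D.

6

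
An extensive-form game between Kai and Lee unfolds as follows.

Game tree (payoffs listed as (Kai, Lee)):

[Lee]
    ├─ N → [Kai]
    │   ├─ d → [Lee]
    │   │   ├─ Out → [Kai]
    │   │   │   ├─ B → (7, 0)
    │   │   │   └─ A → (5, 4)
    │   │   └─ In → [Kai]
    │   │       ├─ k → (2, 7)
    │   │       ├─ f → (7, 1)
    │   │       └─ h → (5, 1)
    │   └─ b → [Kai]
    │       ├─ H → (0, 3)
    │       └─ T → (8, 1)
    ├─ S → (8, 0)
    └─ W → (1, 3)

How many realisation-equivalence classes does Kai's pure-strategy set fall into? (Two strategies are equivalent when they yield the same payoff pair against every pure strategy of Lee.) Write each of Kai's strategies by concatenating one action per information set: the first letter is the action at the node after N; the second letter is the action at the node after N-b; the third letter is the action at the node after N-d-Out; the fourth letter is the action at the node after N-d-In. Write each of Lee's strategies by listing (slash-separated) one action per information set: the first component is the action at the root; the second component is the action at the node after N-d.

8

Kai has 24 pure strategies: dHBk, dHBf, dHBh, dHAk, dHAf, dHAh, dTBk, dTBf, dTBh, dTAk, dTAf, dTAh, bHBk, bHBf, bHBh, bHAk, bHAf, bHAh, bTBk, bTBf, bTBh, bTAk, bTAf, bTAh. Columns: N/Out, N/In, S/Out, S/In, W/Out, W/In.
{dHBk, dTBk} → row (7,0) (2,7) (8,0) (8,0) (1,3) (1,3)
{dHBf, dTBf} → row (7,0) (7,1) (8,0) (8,0) (1,3) (1,3)
{dHBh, dTBh} → row (7,0) (5,1) (8,0) (8,0) (1,3) (1,3)
{dHAk, dTAk} → row (5,4) (2,7) (8,0) (8,0) (1,3) (1,3)
{dHAf, dTAf} → row (5,4) (7,1) (8,0) (8,0) (1,3) (1,3)
{dHAh, dTAh} → row (5,4) (5,1) (8,0) (8,0) (1,3) (1,3)
{bHBk, bHBf, bHBh, bHAk, bHAf, bHAh} → row (0,3) (0,3) (8,0) (8,0) (1,3) (1,3)
{bTBk, bTBf, bTBh, bTAk, bTAf, bTAh} → row (8,1) (8,1) (8,0) (8,0) (1,3) (1,3)
That's 8 distinct rows out of 24 strategies.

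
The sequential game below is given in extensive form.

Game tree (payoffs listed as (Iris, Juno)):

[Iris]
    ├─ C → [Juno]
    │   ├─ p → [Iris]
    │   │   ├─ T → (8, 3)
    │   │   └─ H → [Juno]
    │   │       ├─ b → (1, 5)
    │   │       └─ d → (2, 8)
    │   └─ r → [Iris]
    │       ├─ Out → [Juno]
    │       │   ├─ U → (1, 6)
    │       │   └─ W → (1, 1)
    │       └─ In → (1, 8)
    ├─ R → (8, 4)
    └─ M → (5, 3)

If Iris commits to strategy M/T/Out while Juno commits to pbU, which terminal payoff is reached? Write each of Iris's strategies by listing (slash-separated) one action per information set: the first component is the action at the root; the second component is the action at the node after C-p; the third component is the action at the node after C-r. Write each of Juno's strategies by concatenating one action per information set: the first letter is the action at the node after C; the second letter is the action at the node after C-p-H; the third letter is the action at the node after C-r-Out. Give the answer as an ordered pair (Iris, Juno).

(5, 3)

Trace the play path from the root:
  Iris plays M
→ terminal payoff (5, 3).
(Iris's choice at the node after C-p is never reached on this path, so it doesn't affect the outcome.)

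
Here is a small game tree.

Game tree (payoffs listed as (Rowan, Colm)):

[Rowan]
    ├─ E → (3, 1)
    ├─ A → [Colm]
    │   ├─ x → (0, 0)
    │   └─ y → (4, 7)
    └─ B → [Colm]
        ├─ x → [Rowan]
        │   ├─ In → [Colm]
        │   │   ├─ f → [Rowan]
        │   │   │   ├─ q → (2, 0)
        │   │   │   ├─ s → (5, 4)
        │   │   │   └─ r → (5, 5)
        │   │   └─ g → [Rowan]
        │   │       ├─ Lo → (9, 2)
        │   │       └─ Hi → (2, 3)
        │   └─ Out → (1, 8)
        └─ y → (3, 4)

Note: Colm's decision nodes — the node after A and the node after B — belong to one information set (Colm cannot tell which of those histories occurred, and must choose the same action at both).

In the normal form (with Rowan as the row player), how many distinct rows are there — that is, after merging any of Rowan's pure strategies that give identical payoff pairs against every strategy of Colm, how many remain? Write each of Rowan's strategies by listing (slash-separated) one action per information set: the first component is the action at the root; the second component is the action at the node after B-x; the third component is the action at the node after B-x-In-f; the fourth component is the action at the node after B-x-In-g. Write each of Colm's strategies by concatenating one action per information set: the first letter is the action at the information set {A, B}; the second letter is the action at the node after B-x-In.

Rowan has 36 pure strategies: E/In/q/Lo, E/In/q/Hi, E/In/s/Lo, E/In/s/Hi, E/In/r/Lo, E/In/r/Hi, E/Out/q/Lo, E/Out/q/Hi, E/Out/s/Lo, E/Out/s/Hi, E/Out/r/Lo, E/Out/r/Hi, A/In/q/Lo, A/In/q/Hi, A/In/s/Lo, A/In/s/Hi, A/In/r/Lo, A/In/r/Hi, A/Out/q/Lo, A/Out/q/Hi, A/Out/s/Lo, A/Out/s/Hi, A/Out/r/Lo, A/Out/r/Hi, B/In/q/Lo, B/In/q/Hi, B/In/s/Lo, B/In/s/Hi, B/In/r/Lo, B/In/r/Hi, B/Out/q/Lo, B/Out/q/Hi, B/Out/s/Lo, B/Out/s/Hi, B/Out/r/Lo, B/Out/r/Hi. Columns: xf, xg, yf, yg.
{E/In/q/Lo, E/In/q/Hi, E/In/s/Lo, E/In/s/Hi, E/In/r/Lo, E/In/r/Hi, E/Out/q/Lo, E/Out/q/Hi, E/Out/s/Lo, E/Out/s/Hi, E/Out/r/Lo, E/Out/r/Hi} → row (3,1) (3,1) (3,1) (3,1)
{A/In/q/Lo, A/In/q/Hi, A/In/s/Lo, A/In/s/Hi, A/In/r/Lo, A/In/r/Hi, A/Out/q/Lo, A/Out/q/Hi, A/Out/s/Lo, A/Out/s/Hi, A/Out/r/Lo, A/Out/r/Hi} → row (0,0) (0,0) (4,7) (4,7)
{B/In/q/Lo} → row (2,0) (9,2) (3,4) (3,4)
{B/In/q/Hi} → row (2,0) (2,3) (3,4) (3,4)
{B/In/s/Lo} → row (5,4) (9,2) (3,4) (3,4)
{B/In/s/Hi} → row (5,4) (2,3) (3,4) (3,4)
{B/In/r/Lo} → row (5,5) (9,2) (3,4) (3,4)
{B/In/r/Hi} → row (5,5) (2,3) (3,4) (3,4)
{B/Out/q/Lo, B/Out/q/Hi, B/Out/s/Lo, B/Out/s/Hi, B/Out/r/Lo, B/Out/r/Hi} → row (1,8) (1,8) (3,4) (3,4)
That's 9 distinct rows out of 36 strategies.

9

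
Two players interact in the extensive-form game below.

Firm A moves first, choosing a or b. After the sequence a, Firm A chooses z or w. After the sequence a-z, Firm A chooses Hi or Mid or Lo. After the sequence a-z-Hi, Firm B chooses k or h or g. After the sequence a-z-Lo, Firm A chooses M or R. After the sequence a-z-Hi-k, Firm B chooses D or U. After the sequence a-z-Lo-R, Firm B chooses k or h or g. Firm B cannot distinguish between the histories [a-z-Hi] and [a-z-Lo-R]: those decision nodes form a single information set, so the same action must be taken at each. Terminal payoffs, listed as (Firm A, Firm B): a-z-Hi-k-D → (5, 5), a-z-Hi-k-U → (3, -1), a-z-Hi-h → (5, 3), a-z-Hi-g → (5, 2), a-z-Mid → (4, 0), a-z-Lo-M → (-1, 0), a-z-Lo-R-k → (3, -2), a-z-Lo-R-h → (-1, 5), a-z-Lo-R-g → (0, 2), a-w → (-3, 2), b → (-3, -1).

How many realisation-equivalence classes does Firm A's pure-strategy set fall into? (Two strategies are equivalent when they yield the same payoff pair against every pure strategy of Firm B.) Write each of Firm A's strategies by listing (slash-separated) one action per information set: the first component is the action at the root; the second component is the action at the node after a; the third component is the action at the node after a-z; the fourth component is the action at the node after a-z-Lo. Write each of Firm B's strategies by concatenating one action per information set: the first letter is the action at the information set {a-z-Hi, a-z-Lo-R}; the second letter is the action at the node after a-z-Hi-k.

Firm A has 24 pure strategies: a/z/Hi/M, a/z/Hi/R, a/z/Mid/M, a/z/Mid/R, a/z/Lo/M, a/z/Lo/R, a/w/Hi/M, a/w/Hi/R, a/w/Mid/M, a/w/Mid/R, a/w/Lo/M, a/w/Lo/R, b/z/Hi/M, b/z/Hi/R, b/z/Mid/M, b/z/Mid/R, b/z/Lo/M, b/z/Lo/R, b/w/Hi/M, b/w/Hi/R, b/w/Mid/M, b/w/Mid/R, b/w/Lo/M, b/w/Lo/R. Columns: kD, kU, hD, hU, gD, gU.
{a/z/Hi/M, a/z/Hi/R} → row (5,5) (3,-1) (5,3) (5,3) (5,2) (5,2)
{a/z/Mid/M, a/z/Mid/R} → row (4,0) (4,0) (4,0) (4,0) (4,0) (4,0)
{a/z/Lo/M} → row (-1,0) (-1,0) (-1,0) (-1,0) (-1,0) (-1,0)
{a/z/Lo/R} → row (3,-2) (3,-2) (-1,5) (-1,5) (0,2) (0,2)
{a/w/Hi/M, a/w/Hi/R, a/w/Mid/M, a/w/Mid/R, a/w/Lo/M, a/w/Lo/R} → row (-3,2) (-3,2) (-3,2) (-3,2) (-3,2) (-3,2)
{b/z/Hi/M, b/z/Hi/R, b/z/Mid/M, b/z/Mid/R, b/z/Lo/M, b/z/Lo/R, b/w/Hi/M, b/w/Hi/R, b/w/Mid/M, b/w/Mid/R, b/w/Lo/M, b/w/Lo/R} → row (-3,-1) (-3,-1) (-3,-1) (-3,-1) (-3,-1) (-3,-1)
That's 6 distinct rows out of 24 strategies.

6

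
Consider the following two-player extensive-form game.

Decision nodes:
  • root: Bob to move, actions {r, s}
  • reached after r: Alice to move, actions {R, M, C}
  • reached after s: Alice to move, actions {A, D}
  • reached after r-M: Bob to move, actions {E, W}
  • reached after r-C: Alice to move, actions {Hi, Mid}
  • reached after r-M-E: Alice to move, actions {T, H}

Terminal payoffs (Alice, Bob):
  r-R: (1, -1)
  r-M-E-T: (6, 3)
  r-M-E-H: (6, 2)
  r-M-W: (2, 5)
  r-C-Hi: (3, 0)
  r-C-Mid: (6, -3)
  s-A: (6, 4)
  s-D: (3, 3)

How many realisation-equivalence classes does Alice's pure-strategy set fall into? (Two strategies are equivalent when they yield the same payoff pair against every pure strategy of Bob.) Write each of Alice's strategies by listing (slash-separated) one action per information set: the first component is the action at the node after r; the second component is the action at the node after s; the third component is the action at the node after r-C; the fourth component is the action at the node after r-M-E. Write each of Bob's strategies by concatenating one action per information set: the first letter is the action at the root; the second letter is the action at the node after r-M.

Alice has 24 pure strategies: R/A/Hi/T, R/A/Hi/H, R/A/Mid/T, R/A/Mid/H, R/D/Hi/T, R/D/Hi/H, R/D/Mid/T, R/D/Mid/H, M/A/Hi/T, M/A/Hi/H, M/A/Mid/T, M/A/Mid/H, M/D/Hi/T, M/D/Hi/H, M/D/Mid/T, M/D/Mid/H, C/A/Hi/T, C/A/Hi/H, C/A/Mid/T, C/A/Mid/H, C/D/Hi/T, C/D/Hi/H, C/D/Mid/T, C/D/Mid/H. Columns: rE, rW, sE, sW.
{R/A/Hi/T, R/A/Hi/H, R/A/Mid/T, R/A/Mid/H} → row (1,-1) (1,-1) (6,4) (6,4)
{R/D/Hi/T, R/D/Hi/H, R/D/Mid/T, R/D/Mid/H} → row (1,-1) (1,-1) (3,3) (3,3)
{M/A/Hi/T, M/A/Mid/T} → row (6,3) (2,5) (6,4) (6,4)
{M/A/Hi/H, M/A/Mid/H} → row (6,2) (2,5) (6,4) (6,4)
{M/D/Hi/T, M/D/Mid/T} → row (6,3) (2,5) (3,3) (3,3)
{M/D/Hi/H, M/D/Mid/H} → row (6,2) (2,5) (3,3) (3,3)
{C/A/Hi/T, C/A/Hi/H} → row (3,0) (3,0) (6,4) (6,4)
{C/A/Mid/T, C/A/Mid/H} → row (6,-3) (6,-3) (6,4) (6,4)
{C/D/Hi/T, C/D/Hi/H} → row (3,0) (3,0) (3,3) (3,3)
{C/D/Mid/T, C/D/Mid/H} → row (6,-3) (6,-3) (3,3) (3,3)
That's 10 distinct rows out of 24 strategies.

10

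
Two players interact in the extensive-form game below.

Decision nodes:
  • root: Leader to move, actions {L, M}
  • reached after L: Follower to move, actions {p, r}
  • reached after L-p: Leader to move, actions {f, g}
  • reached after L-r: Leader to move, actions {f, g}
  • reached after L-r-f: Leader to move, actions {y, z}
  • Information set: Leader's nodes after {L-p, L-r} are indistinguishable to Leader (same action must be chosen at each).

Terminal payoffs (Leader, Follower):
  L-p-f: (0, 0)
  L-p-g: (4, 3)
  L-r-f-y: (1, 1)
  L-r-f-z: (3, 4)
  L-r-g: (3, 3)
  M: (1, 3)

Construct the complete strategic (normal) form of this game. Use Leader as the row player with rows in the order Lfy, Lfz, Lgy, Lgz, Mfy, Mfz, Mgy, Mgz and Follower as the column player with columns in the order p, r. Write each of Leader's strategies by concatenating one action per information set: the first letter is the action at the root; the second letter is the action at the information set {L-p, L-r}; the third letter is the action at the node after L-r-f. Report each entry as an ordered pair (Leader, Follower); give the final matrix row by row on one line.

            p        r
 Lfy    (0,0)    (1,1)
 Lfz    (0,0)    (3,4)
 Lgy    (4,3)    (3,3)
 Lgz    (4,3)    (3,3)
 Mfy    (1,3)    (1,3)
 Mfz    (1,3)    (1,3)
 Mgy    (1,3)    (1,3)
 Mgz    (1,3)    (1,3)

Lfy: (0,0) (1,1) | Lfz: (0,0) (3,4) | Lgy: (4,3) (3,3) | Lgz: (4,3) (3,3) | Mfy: (1,3) (1,3) | Mfz: (1,3) (1,3) | Mgy: (1,3) (1,3) | Mgz: (1,3) (1,3)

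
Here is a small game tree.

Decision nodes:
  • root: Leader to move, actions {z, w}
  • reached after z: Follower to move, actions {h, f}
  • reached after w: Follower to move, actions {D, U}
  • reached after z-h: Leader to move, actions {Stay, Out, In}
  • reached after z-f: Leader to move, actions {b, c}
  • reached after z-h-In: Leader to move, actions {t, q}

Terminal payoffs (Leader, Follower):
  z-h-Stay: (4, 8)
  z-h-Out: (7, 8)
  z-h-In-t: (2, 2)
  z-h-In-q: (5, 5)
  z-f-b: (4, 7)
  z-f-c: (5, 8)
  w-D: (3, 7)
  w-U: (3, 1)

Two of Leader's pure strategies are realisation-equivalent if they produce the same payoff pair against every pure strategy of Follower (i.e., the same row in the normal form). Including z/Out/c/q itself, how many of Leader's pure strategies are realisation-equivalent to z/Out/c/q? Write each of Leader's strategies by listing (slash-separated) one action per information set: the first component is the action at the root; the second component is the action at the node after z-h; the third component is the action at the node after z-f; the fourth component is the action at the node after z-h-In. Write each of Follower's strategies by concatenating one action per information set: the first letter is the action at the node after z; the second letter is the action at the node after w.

Row for z/Out/c/q (columns hD, hU, fD, fU): (7,8) (7,8) (5,8) (5,8).
Under z/Out/c/q, Leader's choice at the node after z-h-In can never be reached regardless of what Follower does, so varying those choices leaves every outcome unchanged.
Holding the reachable choices fixed and varying the unreachable one freely already gives 2 equivalent strategies.
No other strategy reproduces this row, so those 2 are the full class: z/Out/c/t, z/Out/c/q.

2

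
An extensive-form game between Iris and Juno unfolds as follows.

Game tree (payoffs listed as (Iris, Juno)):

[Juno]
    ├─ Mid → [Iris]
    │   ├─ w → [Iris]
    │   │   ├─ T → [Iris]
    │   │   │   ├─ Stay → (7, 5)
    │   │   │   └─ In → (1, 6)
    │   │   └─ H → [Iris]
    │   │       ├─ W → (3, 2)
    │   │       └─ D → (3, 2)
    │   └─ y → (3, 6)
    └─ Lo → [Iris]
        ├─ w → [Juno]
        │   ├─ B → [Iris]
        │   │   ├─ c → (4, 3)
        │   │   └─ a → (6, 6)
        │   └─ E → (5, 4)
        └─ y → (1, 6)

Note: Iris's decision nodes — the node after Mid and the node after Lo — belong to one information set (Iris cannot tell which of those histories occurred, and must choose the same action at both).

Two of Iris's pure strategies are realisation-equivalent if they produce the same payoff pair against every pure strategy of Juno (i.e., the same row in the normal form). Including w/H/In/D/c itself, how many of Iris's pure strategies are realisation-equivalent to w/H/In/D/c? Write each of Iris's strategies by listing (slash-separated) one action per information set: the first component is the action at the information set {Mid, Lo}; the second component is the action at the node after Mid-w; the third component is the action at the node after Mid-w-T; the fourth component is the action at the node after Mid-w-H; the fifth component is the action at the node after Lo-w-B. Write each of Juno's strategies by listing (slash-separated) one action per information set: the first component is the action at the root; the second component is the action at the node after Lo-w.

Row for w/H/In/D/c (columns Mid/B, Mid/E, Lo/B, Lo/E): (3,2) (3,2) (4,3) (5,4).
Under w/H/In/D/c, Iris's choice at the node after Mid-w-T can never be reached regardless of what Juno does, so varying those choices leaves every outcome unchanged.
Holding the reachable choices fixed and varying the unreachable one freely already gives 2 equivalent strategies.
Checking the remaining rows, w/H/Stay/W/c, w/H/In/W/c also happen to give the same payoffs in every column, bringing the total to 4: w/H/Stay/W/c, w/H/Stay/D/c, w/H/In/W/c, w/H/In/D/c.

4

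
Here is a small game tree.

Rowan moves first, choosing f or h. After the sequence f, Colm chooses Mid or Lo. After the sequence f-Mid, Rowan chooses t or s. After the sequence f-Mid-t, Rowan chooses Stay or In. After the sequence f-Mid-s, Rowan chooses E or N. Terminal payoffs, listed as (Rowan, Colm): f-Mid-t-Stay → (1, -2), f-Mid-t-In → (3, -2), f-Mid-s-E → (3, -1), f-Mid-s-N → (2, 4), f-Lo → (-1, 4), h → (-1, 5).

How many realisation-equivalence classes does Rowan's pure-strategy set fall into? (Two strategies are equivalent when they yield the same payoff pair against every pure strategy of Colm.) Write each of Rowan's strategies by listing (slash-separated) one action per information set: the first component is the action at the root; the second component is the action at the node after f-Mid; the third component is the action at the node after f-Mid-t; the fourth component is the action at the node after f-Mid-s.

5

Rowan has 16 pure strategies: f/t/Stay/E, f/t/Stay/N, f/t/In/E, f/t/In/N, f/s/Stay/E, f/s/Stay/N, f/s/In/E, f/s/In/N, h/t/Stay/E, h/t/Stay/N, h/t/In/E, h/t/In/N, h/s/Stay/E, h/s/Stay/N, h/s/In/E, h/s/In/N. Columns: Mid, Lo.
{f/t/Stay/E, f/t/Stay/N} → row (1,-2) (-1,4)
{f/t/In/E, f/t/In/N} → row (3,-2) (-1,4)
{f/s/Stay/E, f/s/In/E} → row (3,-1) (-1,4)
{f/s/Stay/N, f/s/In/N} → row (2,4) (-1,4)
{h/t/Stay/E, h/t/Stay/N, h/t/In/E, h/t/In/N, h/s/Stay/E, h/s/Stay/N, h/s/In/E, h/s/In/N} → row (-1,5) (-1,5)
That's 5 distinct rows out of 16 strategies.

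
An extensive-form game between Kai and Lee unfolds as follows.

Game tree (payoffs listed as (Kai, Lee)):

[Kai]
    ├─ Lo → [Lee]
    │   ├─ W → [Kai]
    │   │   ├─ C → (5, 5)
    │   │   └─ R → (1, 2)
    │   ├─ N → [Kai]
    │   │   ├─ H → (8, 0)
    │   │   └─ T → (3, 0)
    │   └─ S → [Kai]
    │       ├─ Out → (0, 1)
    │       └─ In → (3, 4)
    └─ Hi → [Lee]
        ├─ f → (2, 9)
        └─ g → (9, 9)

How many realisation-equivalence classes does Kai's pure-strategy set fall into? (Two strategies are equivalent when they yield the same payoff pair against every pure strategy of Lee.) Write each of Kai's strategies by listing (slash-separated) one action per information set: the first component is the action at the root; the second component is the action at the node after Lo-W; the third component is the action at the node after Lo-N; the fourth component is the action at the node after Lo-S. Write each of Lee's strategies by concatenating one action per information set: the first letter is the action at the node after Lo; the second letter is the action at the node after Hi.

9

Kai has 16 pure strategies: Lo/C/H/Out, Lo/C/H/In, Lo/C/T/Out, Lo/C/T/In, Lo/R/H/Out, Lo/R/H/In, Lo/R/T/Out, Lo/R/T/In, Hi/C/H/Out, Hi/C/H/In, Hi/C/T/Out, Hi/C/T/In, Hi/R/H/Out, Hi/R/H/In, Hi/R/T/Out, Hi/R/T/In. Columns: Wf, Wg, Nf, Ng, Sf, Sg.
{Lo/C/H/Out} → row (5,5) (5,5) (8,0) (8,0) (0,1) (0,1)
{Lo/C/H/In} → row (5,5) (5,5) (8,0) (8,0) (3,4) (3,4)
{Lo/C/T/Out} → row (5,5) (5,5) (3,0) (3,0) (0,1) (0,1)
{Lo/C/T/In} → row (5,5) (5,5) (3,0) (3,0) (3,4) (3,4)
{Lo/R/H/Out} → row (1,2) (1,2) (8,0) (8,0) (0,1) (0,1)
{Lo/R/H/In} → row (1,2) (1,2) (8,0) (8,0) (3,4) (3,4)
{Lo/R/T/Out} → row (1,2) (1,2) (3,0) (3,0) (0,1) (0,1)
{Lo/R/T/In} → row (1,2) (1,2) (3,0) (3,0) (3,4) (3,4)
{Hi/C/H/Out, Hi/C/H/In, Hi/C/T/Out, Hi/C/T/In, Hi/R/H/Out, Hi/R/H/In, Hi/R/T/Out, Hi/R/T/In} → row (2,9) (9,9) (2,9) (9,9) (2,9) (9,9)
That's 9 distinct rows out of 16 strategies.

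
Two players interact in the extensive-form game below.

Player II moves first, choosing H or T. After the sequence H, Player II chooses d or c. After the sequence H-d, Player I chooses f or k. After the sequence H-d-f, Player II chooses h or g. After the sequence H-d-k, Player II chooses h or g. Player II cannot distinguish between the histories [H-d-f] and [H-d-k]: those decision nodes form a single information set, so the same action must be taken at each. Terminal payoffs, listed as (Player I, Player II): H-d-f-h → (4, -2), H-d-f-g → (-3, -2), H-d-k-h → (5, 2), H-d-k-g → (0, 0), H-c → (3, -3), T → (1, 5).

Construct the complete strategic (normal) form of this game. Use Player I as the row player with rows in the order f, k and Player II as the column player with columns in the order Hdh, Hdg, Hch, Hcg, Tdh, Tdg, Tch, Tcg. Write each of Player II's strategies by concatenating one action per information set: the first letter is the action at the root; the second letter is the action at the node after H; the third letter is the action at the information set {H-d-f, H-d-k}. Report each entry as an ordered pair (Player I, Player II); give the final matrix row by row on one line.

f: (4,-2) (-3,-2) (3,-3) (3,-3) (1,5) (1,5) (1,5) (1,5) | k: (5,2) (0,0) (3,-3) (3,-3) (1,5) (1,5) (1,5) (1,5)

Row f: Hdh→(4,-2), Hdg→(-3,-2), Hch→(3,-3), Hcg→(3,-3), Tdh→(1,5), Tdg→(1,5), Tch→(1,5), Tcg→(1,5)
Row k: Hdh→(5,2), Hdg→(0,0), Hch→(3,-3), Hcg→(3,-3), Tdh→(1,5), Tdg→(1,5), Tch→(1,5), Tcg→(1,5)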